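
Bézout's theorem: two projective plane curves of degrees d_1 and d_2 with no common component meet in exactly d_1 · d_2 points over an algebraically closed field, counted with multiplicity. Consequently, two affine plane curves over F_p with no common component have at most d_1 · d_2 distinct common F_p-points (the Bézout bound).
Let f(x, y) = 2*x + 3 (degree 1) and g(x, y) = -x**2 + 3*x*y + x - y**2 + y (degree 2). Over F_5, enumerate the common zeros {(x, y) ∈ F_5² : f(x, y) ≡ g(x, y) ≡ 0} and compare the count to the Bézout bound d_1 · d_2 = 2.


Common zeros: {(1, 0), (1, 4)}; count = 2; Bézout bound = 2.

deg(f) = 1, deg(g) = 2, so Bézout bound = 2.
Scan x ∈ F_5. For each x, list the y ∈ F_5 with f(x, y) ≡ 0 and those with g(x, y) ≡ 0 (mod 5); the common zeros in that column are the intersection.
  x = 0: f ≡ 0 at y ∈ ∅; g ≡ 0 at y ∈ {0, 1}; common: ∅.
  x = 1: f ≡ 0 at y ∈ {0, 1, 2, 3, 4}; g ≡ 0 at y ∈ {0, 4}; common: {0, 4}.
  x = 2: f ≡ 0 at y ∈ ∅; g ≡ 0 at y ∈ {3, 4}; common: ∅.
  x = 3: f ≡ 0 at y ∈ ∅; g ≡ 0 at y ∈ {2, 3}; common: ∅.
  x = 4: f ≡ 0 at y ∈ ∅; g ≡ 0 at y ∈ {1, 2}; common: ∅.
Collecting: common zeros = {(1, 0), (1, 4)}, so the count is 2.
Comparison with the Bézout bound: 2 ≤ 2 = deg(f)·deg(g), as expected for curves with no common component (the bound is attained).


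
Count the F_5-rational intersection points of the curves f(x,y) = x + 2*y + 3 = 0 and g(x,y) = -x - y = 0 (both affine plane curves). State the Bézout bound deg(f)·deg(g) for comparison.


Common zeros: {(3, 2)}; count = 1; Bézout bound = 1.

deg(f) = 1, deg(g) = 1, so Bézout bound = 1.
Scan x ∈ F_5. For each x, list the y ∈ F_5 with f(x, y) ≡ 0 and those with g(x, y) ≡ 0 (mod 5); the common zeros in that column are the intersection.
  x = 0: f ≡ 0 at y ∈ {1}; g ≡ 0 at y ∈ {0}; common: ∅.
  x = 1: f ≡ 0 at y ∈ {3}; g ≡ 0 at y ∈ {4}; common: ∅.
  x = 2: f ≡ 0 at y ∈ {0}; g ≡ 0 at y ∈ {3}; common: ∅.
  x = 3: f ≡ 0 at y ∈ {2}; g ≡ 0 at y ∈ {2}; common: {2}.
  x = 4: f ≡ 0 at y ∈ {4}; g ≡ 0 at y ∈ {1}; common: ∅.
Collecting: common zeros = {(3, 2)}, so the count is 1.
Comparison with the Bézout bound: 1 ≤ 1 = deg(f)·deg(g), as expected for curves with no common component (the bound is attained).


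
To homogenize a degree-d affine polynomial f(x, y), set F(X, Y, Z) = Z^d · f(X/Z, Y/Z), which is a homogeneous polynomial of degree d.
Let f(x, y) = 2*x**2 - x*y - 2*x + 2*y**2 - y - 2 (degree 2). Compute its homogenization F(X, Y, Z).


F(X, Y, Z) = 2*X**2 - X*Y - 2*X*Z + 2*Y**2 - Y*Z - 2*Z**2

deg(f) = 2.
Substitute x = X/Z, y = Y/Z into f, then multiply by Z^2.
  monomial 2·x^2·y^0 ↦ 2·X^2·Y^0·Z^0.
  monomial -1·x^1·y^1 ↦ -1·X^1·Y^1·Z^0.
  monomial -2·x^1·y^0 ↦ -2·X^1·Y^0·Z^1.
  monomial 2·x^0·y^2 ↦ 2·X^0·Y^2·Z^0.
  monomial -1·x^0·y^1 ↦ -1·X^0·Y^1·Z^1.
  monomial -2·x^0·y^0 ↦ -2·X^0·Y^0·Z^2.
Collecting: F(X, Y, Z) = 2*X**2 - X*Y - 2*X*Z + 2*Y**2 - Y*Z - 2*Z**2.


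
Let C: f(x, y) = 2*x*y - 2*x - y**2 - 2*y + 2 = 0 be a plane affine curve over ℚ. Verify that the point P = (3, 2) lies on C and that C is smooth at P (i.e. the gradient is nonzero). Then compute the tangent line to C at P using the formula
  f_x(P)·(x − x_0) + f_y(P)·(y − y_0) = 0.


Tangent line at P: 2*x - 6 = 0.

Step 1: f(3, 2) = 0, so P lies on C.
Step 2: partial derivatives
  f_x(x, y) = 2*y - 2, f_y(x, y) = 2*x - 2*y - 2.
  f_x(P) = 2, f_y(P) = 0 (gradient nonzero, so P is smooth).
Step 3: tangent line at P: 2·(x − 3) + 0·(y − 2) = 0.
Expanding: 2*x - 6 = 0.


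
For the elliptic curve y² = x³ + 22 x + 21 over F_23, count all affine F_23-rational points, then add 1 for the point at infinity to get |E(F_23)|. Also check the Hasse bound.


Affine points = {(2, 2), (2, 21), (4, 9), (4, 14), (5, 7), (5, 16), (6, 1), (6, 22), (7, 9), (7, 14), (12, 9), (12, 14), (15, 0), (17, 8), (17, 15), (18, 4), (18, 19)}; affine count = 17; |E(F_23)| = 18.

Discriminant check: Δ ∝ 4a³ + 27b² = 4·22³ + 27·21² = 4·10648 + 27·441 ≡ 12 (mod 23). Nonzero ⇒ E is nonsingular.
For each x ∈ F_23, compute rhs = x³ + 22·x + 21 mod 23, then count y ∈ F_23 with y² ≡ rhs.
  x = 0: rhs = 21, matching y values: none (0 points).
  x = 1: rhs = 21, matching y values: none (0 points).
  x = 2: rhs = 4, matching y values: 2, 21 (2 points).
  x = 3: rhs = 22, matching y values: none (0 points).
  x = 4: rhs = 12, matching y values: 9, 14 (2 points).
  x = 5: rhs = 3, matching y values: 7, 16 (2 points).
  x = 6: rhs = 1, matching y values: 1, 22 (2 points).
  x = 7: rhs = 12, matching y values: 9, 14 (2 points).
  x = 8: rhs = 19, matching y values: none (0 points).
  x = 9: rhs = 5, matching y values: none (0 points).
  x = 10: rhs = 22, matching y values: none (0 points).
  x = 11: rhs = 7, matching y values: none (0 points).
  x = 12: rhs = 12, matching y values: 9, 14 (2 points).
  x = 13: rhs = 20, matching y values: none (0 points).
  x = 14: rhs = 14, matching y values: none (0 points).
  x = 15: rhs = 0, matching y values: 0 (1 points).
  x = 16: rhs = 7, matching y values: none (0 points).
  x = 17: rhs = 18, matching y values: 8, 15 (2 points).
  x = 18: rhs = 16, matching y values: 4, 19 (2 points).
  x = 19: rhs = 7, matching y values: none (0 points).
  x = 20: rhs = 20, matching y values: none (0 points).
  x = 21: rhs = 15, matching y values: none (0 points).
  x = 22: rhs = 21, matching y values: none (0 points).
Total affine count: 17.
Full point count |E(F_23)| = 17 + 1 = 18.
Hasse bound: |18 − (23+1)| = |-6| = 6 ≤ 2√23 ≈ 9.5917 ✓.


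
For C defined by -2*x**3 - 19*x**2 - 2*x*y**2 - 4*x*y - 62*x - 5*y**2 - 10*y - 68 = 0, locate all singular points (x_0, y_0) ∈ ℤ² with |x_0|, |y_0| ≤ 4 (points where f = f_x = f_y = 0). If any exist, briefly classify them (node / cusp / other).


Singular points: {(-3, -1)}; classification: node.

Compute partial derivatives:
  f_x = -6*x**2 - 38*x - 2*y**2 - 4*y - 62.
  f_y = -4*x*y - 4*x - 10*y - 10.
Scan x_0 ∈ {−4, ..., 4}. For each x_0, f_y(x_0, y) is a polynomial in y; find its integer roots y ∈ {−4, ..., 4}, then test f_x and f at those candidates.
  x = -4: f_y(-4, y) = 6*y + 6; vanishes at y ∈ {-1}. (-4, -1): f_x = -4 ≠ 0.
  x = -3: f_y(-3, y) = 2*y + 2; vanishes at y ∈ {-1}. (-3, -1): f_x = 0, f = 0 — SINGULAR.
  x = -2: f_y(-2, y) = -2*y - 2; vanishes at y ∈ {-1}. (-2, -1): f_x = -8 ≠ 0.
  x = -1: f_y(-1, y) = -6*y - 6; vanishes at y ∈ {-1}. (-1, -1): f_x = -28 ≠ 0.
  x = 0: f_y(0, y) = -10*y - 10; vanishes at y ∈ {-1}. (0, -1): f_x = -60 ≠ 0.
  x = 1: f_y(1, y) = -14*y - 14; vanishes at y ∈ {-1}. (1, -1): f_x = -104 ≠ 0.
  x = 2: f_y(2, y) = -18*y - 18; vanishes at y ∈ {-1}. (2, -1): f_x = -160 ≠ 0.
  x = 3: f_y(3, y) = -22*y - 22; vanishes at y ∈ {-1}. (3, -1): f_x = -228 ≠ 0.
  x = 4: f_y(4, y) = -26*y - 26; vanishes at y ∈ {-1}. (4, -1): f_x = -308 ≠ 0.
Only singular point on the grid: (-3, -1).
Classify: substitute x = -3 + u, y = -1 + v and expand: f = -2*u**3 - u**2 - 2*u*v**2 + v**2.
No constant or linear terms (consistent with a singular point). Quadratic part: -u**2 + v**2. Cubic part: -2*u**3 - 2*u*v**2.
The quadratic part v**2 - u**2 = (v − u)(v + u) splits into two distinct linear factors, so there are two distinct tangent lines y − -1 = ±(x − -3) — this is a node (ordinary double point).
Classification: node.


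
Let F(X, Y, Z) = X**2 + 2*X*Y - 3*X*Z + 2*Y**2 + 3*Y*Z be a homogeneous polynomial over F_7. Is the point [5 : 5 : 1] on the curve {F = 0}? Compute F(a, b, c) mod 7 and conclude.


F(5,5,1) ≡ 6 (mod 7); P is NOT on the curve.

Evaluate F(5, 5, 1) term-by-term (mod 7).
  X**2 ↦ 1·25·1·1 = 25
  2*X*Y ↦ 2·5·5·1 = 50
  -3*X*Z ↦ -3·5·1·1 = -15
  2*Y**2 ↦ 2·1·25·1 = 50
  3*Y*Z ↦ 3·1·5·1 = 15
Sum: F(5, 5, 1) = (25) + (50) + (-15) + (50) + (15) = 125.
Reducing mod 7: 125 ≡ 6 (mod 7).
Since F(a, b, c) ≡ 6 ≠ 0 (mod 7), P does NOT lie on the curve.


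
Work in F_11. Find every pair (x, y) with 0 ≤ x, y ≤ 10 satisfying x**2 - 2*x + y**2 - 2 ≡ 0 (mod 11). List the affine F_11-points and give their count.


Affine F_11-points: {(1, 5), (1, 6), (4, 4), (4, 7), (5, 3), (5, 8), (6, 0), (7, 0), (8, 3), (8, 8), (9, 4), (9, 7)}; count = 12.

For each of the 121 pairs (x, y) ∈ F_11², evaluate f(x, y) mod 11. Record the zeros.
  x = 0: [0↦9, 1↦10, 2↦2, 3↦7, 4↦3, 5↦1, 6↦1, 7↦3, 8↦7, 9↦2, 10↦10]  zeros at y ∈ ∅
  x = 1: [0↦8, 1↦9, 2↦1, 3↦6, 4↦2, 5↦0, 6↦0, 7↦2, 8↦6, 9↦1, 10↦9]  zeros at y ∈ {5, 6}
  x = 2: [0↦9, 1↦10, 2↦2, 3↦7, 4↦3, 5↦1, 6↦1, 7↦3, 8↦7, 9↦2, 10↦10]  zeros at y ∈ ∅
  x = 3: [0↦1, 1↦2, 2↦5, 3↦10, 4↦6, 5↦4, 6↦4, 7↦6, 8↦10, 9↦5, 10↦2]  zeros at y ∈ ∅
  x = 4: [0↦6, 1↦7, 2↦10, 3↦4, 4↦0, 5↦9, 6↦9, 7↦0, 8↦4, 9↦10, 10↦7]  zeros at y ∈ {4, 7}
  x = 5: [0↦2, 1↦3, 2↦6, 3↦0, 4↦7, 5↦5, 6↦5, 7↦7, 8↦0, 9↦6, 10↦3]  zeros at y ∈ {3, 8}
  x = 6: [0↦0, 1↦1, 2↦4, 3↦9, 4↦5, 5↦3, 6↦3, 7↦5, 8↦9, 9↦4, 10↦1]  zeros at y ∈ {0}
  x = 7: [0↦0, 1↦1, 2↦4, 3↦9, 4↦5, 5↦3, 6↦3, 7↦5, 8↦9, 9↦4, 10↦1]  zeros at y ∈ {0}
  x = 8: [0↦2, 1↦3, 2↦6, 3↦0, 4↦7, 5↦5, 6↦5, 7↦7, 8↦0, 9↦6, 10↦3]  zeros at y ∈ {3, 8}
  x = 9: [0↦6, 1↦7, 2↦10, 3↦4, 4↦0, 5↦9, 6↦9, 7↦0, 8↦4, 9↦10, 10↦7]  zeros at y ∈ {4, 7}
  x = 10: [0↦1, 1↦2, 2↦5, 3↦10, 4↦6, 5↦4, 6↦4, 7↦6, 8↦10, 9↦5, 10↦2]  zeros at y ∈ ∅
Collecting zeros: affine points = {(1, 5), (1, 6), (4, 4), (4, 7), (5, 3), (5, 8), (6, 0), (7, 0), (8, 3), (8, 8), (9, 4), (9, 7)}.
Total count |C(F_11)_aff| = 12.


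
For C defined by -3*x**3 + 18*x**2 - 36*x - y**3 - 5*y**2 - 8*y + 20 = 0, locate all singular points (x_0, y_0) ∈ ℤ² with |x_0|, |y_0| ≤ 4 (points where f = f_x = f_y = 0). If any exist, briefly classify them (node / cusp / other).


Singular points: {(2, -2)}; classification: cusp.

Compute partial derivatives:
  f_x = -9*x**2 + 36*x - 36.
  f_y = -3*y**2 - 10*y - 8.
Scan x_0 ∈ {−4, ..., 4}. For each x_0, f_y(x_0, y) is a polynomial in y; find its integer roots y ∈ {−4, ..., 4}, then test f_x and f at those candidates.
  x = -4: f_y(-4, y) = -3*y**2 - 10*y - 8; vanishes at y ∈ {-2}. (-4, -2): f_x = -324 ≠ 0.
  x = -3: f_y(-3, y) = -3*y**2 - 10*y - 8; vanishes at y ∈ {-2}. (-3, -2): f_x = -225 ≠ 0.
  x = -2: f_y(-2, y) = -3*y**2 - 10*y - 8; vanishes at y ∈ {-2}. (-2, -2): f_x = -144 ≠ 0.
  x = -1: f_y(-1, y) = -3*y**2 - 10*y - 8; vanishes at y ∈ {-2}. (-1, -2): f_x = -81 ≠ 0.
  x = 0: f_y(0, y) = -3*y**2 - 10*y - 8; vanishes at y ∈ {-2}. (0, -2): f_x = -36 ≠ 0.
  x = 1: f_y(1, y) = -3*y**2 - 10*y - 8; vanishes at y ∈ {-2}. (1, -2): f_x = -9 ≠ 0.
  x = 2: f_y(2, y) = -3*y**2 - 10*y - 8; vanishes at y ∈ {-2}. (2, -2): f_x = 0, f = 0 — SINGULAR.
  x = 3: f_y(3, y) = -3*y**2 - 10*y - 8; vanishes at y ∈ {-2}. (3, -2): f_x = -9 ≠ 0.
  x = 4: f_y(4, y) = -3*y**2 - 10*y - 8; vanishes at y ∈ {-2}. (4, -2): f_x = -36 ≠ 0.
Only singular point on the grid: (2, -2).
Classify: substitute x = 2 + u, y = -2 + v and expand: f = -3*u**3 - v**3 + v**2.
No constant or linear terms (consistent with a singular point). Quadratic part: v**2. Cubic part: -3*u**3 - v**3.
The quadratic part v**2 is a perfect square, so there is a single (double) tangent line v = 0, i.e. y = -2. Restricting the cubic part to that line (v = 0) leaves -3*u**3 ≠ 0, so f is not divisible by v and the branch is v² ≈ 3*u**3 to lowest order — this is a cusp.
Classification: cusp.


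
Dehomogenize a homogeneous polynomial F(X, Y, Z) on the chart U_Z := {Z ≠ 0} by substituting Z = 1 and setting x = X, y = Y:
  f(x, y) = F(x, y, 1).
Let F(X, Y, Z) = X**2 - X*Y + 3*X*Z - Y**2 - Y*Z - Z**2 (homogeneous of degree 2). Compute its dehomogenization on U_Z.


f(x, y) = x**2 - x*y + 3*x - y**2 - y - 1

On U_Z we set Z = 1. Each monomial c·X^i·Y^j·Z^k in F becomes c·x^i·y^j·1^k = c·x^i·y^j.
Substituting Z = 1: F(X, Y, 1) = x**2 - x*y + 3*x - y**2 - y - 1.
Note: deg(f) ≤ deg(F) = 2; strict inequality happens when F is divisible by Z (lost terms).


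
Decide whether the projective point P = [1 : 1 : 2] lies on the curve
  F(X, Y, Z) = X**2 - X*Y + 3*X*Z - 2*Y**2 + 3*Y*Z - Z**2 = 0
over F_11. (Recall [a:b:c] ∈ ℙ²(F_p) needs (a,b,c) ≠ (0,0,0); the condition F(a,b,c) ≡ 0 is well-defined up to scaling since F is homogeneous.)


F(1,1,2) ≡ 6 (mod 11); P is NOT on the curve.

Evaluate F(1, 1, 2) term-by-term (mod 11).
  X**2 ↦ 1·1·1·1 = 1
  -X*Y ↦ -1·1·1·1 = -1
  3*X*Z ↦ 3·1·1·2 = 6
  -2*Y**2 ↦ -2·1·1·1 = -2
  3*Y*Z ↦ 3·1·1·2 = 6
  -Z**2 ↦ -1·1·1·4 = -4
Sum: F(1, 1, 2) = (1) + (-1) + (6) + (-2) + (6) + (-4) = 6.
Reducing mod 11: 6 ≡ 6 (mod 11).
Since F(a, b, c) ≡ 6 ≠ 0 (mod 11), P does NOT lie on the curve.


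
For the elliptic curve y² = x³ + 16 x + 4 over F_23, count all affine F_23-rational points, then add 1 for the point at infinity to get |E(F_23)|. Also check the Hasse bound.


Affine points = {(0, 2), (0, 21), (5, 5), (5, 18), (8, 0), (9, 7), (9, 16), (11, 4), (11, 19), (15, 10), (15, 13), (16, 3), (16, 20), (18, 11), (18, 12)}; affine count = 15; |E(F_23)| = 16.

Discriminant check: Δ ∝ 4a³ + 27b² = 4·16³ + 27·4² = 4·4096 + 27·16 ≡ 3 (mod 23). Nonzero ⇒ E is nonsingular.
For each x ∈ F_23, compute rhs = x³ + 16·x + 4 mod 23, then count y ∈ F_23 with y² ≡ rhs.
  x = 0: rhs = 4, matching y values: 2, 21 (2 points).
  x = 1: rhs = 21, matching y values: none (0 points).
  x = 2: rhs = 21, matching y values: none (0 points).
  x = 3: rhs = 10, matching y values: none (0 points).
  x = 4: rhs = 17, matching y values: none (0 points).
  x = 5: rhs = 2, matching y values: 5, 18 (2 points).
  x = 6: rhs = 17, matching y values: none (0 points).
  x = 7: rhs = 22, matching y values: none (0 points).
  x = 8: rhs = 0, matching y values: 0 (1 points).
  x = 9: rhs = 3, matching y values: 7, 16 (2 points).
  x = 10: rhs = 14, matching y values: none (0 points).
  x = 11: rhs = 16, matching y values: 4, 19 (2 points).
  x = 12: rhs = 15, matching y values: none (0 points).
  x = 13: rhs = 17, matching y values: none (0 points).
  x = 14: rhs = 5, matching y values: none (0 points).
  x = 15: rhs = 8, matching y values: 10, 13 (2 points).
  x = 16: rhs = 9, matching y values: 3, 20 (2 points).
  x = 17: rhs = 14, matching y values: none (0 points).
  x = 18: rhs = 6, matching y values: 11, 12 (2 points).
  x = 19: rhs = 14, matching y values: none (0 points).
  x = 20: rhs = 21, matching y values: none (0 points).
  x = 21: rhs = 10, matching y values: none (0 points).
  x = 22: rhs = 10, matching y values: none (0 points).
Total affine count: 15.
Full point count |E(F_23)| = 15 + 1 = 16.
Hasse bound: |16 − (23+1)| = |-8| = 8 ≤ 2√23 ≈ 9.5917 ✓.


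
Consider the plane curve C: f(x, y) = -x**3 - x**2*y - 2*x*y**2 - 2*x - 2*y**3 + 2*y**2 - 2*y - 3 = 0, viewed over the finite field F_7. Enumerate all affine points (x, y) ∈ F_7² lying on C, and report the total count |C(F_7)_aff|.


Affine F_7-points: {(1, 2), (2, 3), (3, 5), (4, 4), (5, 1), (6, 0)}; count = 6.

For each of the 49 pairs (x, y) ∈ F_7², evaluate f(x, y) mod 7. Record the zeros.
  x = 0: [0↦4, 1↦2, 2↦6, 3↦4, 4↦5, 5↦4, 6↦3]  zeros at y ∈ ∅
  x = 1: [0↦1, 1↦3, 2↦0, 3↦1, 4↦1, 5↦2, 6↦6]  zeros at y ∈ {2}
  x = 2: [0↦6, 1↦3, 2↦5, 3↦0, 4↦4, 5↦5, 6↦5]  zeros at y ∈ {3}
  x = 3: [0↦6, 1↦3, 2↦1, 3↦2, 4↦1, 5↦0, 6↦1]  zeros at y ∈ {5}
  x = 4: [0↦2, 1↦4, 2↦3, 3↦1, 4↦0, 5↦2, 6↦2]  zeros at y ∈ {4}
  x = 5: [0↦2, 1↦0, 2↦5, 3↦5, 4↦2, 5↦5, 6↦2]  zeros at y ∈ {1}
  x = 6: [0↦0, 1↦6, 2↦1, 3↦1, 4↦1, 5↦3, 6↦2]  zeros at y ∈ {0}
Collecting zeros: affine points = {(1, 2), (2, 3), (3, 5), (4, 4), (5, 1), (6, 0)}.
Total count |C(F_7)_aff| = 6.


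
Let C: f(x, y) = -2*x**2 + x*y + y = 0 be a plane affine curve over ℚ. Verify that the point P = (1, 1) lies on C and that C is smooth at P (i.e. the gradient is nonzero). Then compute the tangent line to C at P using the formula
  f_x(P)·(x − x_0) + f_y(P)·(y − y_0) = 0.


Tangent line at P: -3*x + 2*y + 1 = 0.

Step 1: f(1, 1) = 0, so P lies on C.
Step 2: partial derivatives
  f_x(x, y) = -4*x + y, f_y(x, y) = x + 1.
  f_x(P) = -3, f_y(P) = 2 (gradient nonzero, so P is smooth).
Step 3: tangent line at P: -3·(x − 1) + 2·(y − 1) = 0.
Expanding: -3*x + 2*y + 1 = 0.


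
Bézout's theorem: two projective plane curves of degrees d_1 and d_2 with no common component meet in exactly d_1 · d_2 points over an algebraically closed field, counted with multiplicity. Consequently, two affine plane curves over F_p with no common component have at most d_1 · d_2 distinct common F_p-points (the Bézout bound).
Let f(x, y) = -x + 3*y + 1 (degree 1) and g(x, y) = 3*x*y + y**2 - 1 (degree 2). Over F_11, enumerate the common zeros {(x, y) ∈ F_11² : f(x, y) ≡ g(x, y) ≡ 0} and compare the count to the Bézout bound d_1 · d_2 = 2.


Common zeros: {(5, 5), (6, 9)}; count = 2; Bézout bound = 2.

deg(f) = 1, deg(g) = 2, so Bézout bound = 2.
Scan x ∈ F_11. For each x, list the y ∈ F_11 with f(x, y) ≡ 0 and those with g(x, y) ≡ 0 (mod 11); the common zeros in that column are the intersection.
  x = 0: f ≡ 0 at y ∈ {7}; g ≡ 0 at y ∈ {1, 10}; common: ∅.
  x = 1: f ≡ 0 at y ∈ {0}; g ≡ 0 at y ∈ ∅; common: ∅.
  x = 2: f ≡ 0 at y ∈ {4}; g ≡ 0 at y ∈ ∅; common: ∅.
  x = 3: f ≡ 0 at y ∈ {8}; g ≡ 0 at y ∈ ∅; common: ∅.
  x = 4: f ≡ 0 at y ∈ {1}; g ≡ 0 at y ∈ {3, 7}; common: ∅.
  x = 5: f ≡ 0 at y ∈ {5}; g ≡ 0 at y ∈ {2, 5}; common: {5}.
  x = 6: f ≡ 0 at y ∈ {9}; g ≡ 0 at y ∈ {6, 9}; common: {9}.
  x = 7: f ≡ 0 at y ∈ {2}; g ≡ 0 at y ∈ {4, 8}; common: ∅.
  x = 8: f ≡ 0 at y ∈ {6}; g ≡ 0 at y ∈ ∅; common: ∅.
  x = 9: f ≡ 0 at y ∈ {10}; g ≡ 0 at y ∈ ∅; common: ∅.
  x = 10: f ≡ 0 at y ∈ {3}; g ≡ 0 at y ∈ ∅; common: ∅.
Collecting: common zeros = {(5, 5), (6, 9)}, so the count is 2.
Comparison with the Bézout bound: 2 ≤ 2 = deg(f)·deg(g), as expected for curves with no common component (the bound is attained).


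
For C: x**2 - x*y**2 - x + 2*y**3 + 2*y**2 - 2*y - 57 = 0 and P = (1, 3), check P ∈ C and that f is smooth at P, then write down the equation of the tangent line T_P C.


Tangent line at P: -8*x + 58*y - 166 = 0.

Step 1: f(1, 3) = 0, so P lies on C.
Step 2: partial derivatives
  f_x(x, y) = 2*x - y**2 - 1, f_y(x, y) = -2*x*y + 6*y**2 + 4*y - 2.
  f_x(P) = -8, f_y(P) = 58 (gradient nonzero, so P is smooth).
Step 3: tangent line at P: -8·(x − 1) + 58·(y − 3) = 0.
Expanding: -8*x + 58*y - 166 = 0.


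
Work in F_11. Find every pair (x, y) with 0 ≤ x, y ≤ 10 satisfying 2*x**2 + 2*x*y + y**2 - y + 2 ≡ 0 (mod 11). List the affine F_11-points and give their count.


Affine F_11-points: {(0, 5), (0, 7), (3, 3), (4, 7), (4, 8), (5, 3), (5, 10), (6, 5), (6, 6), (7, 10), (10, 6), (10, 8)}; count = 12.

For each of the 121 pairs (x, y) ∈ F_11², evaluate f(x, y) mod 11. Record the zeros.
  x = 0: [0↦2, 1↦2, 2↦4, 3↦8, 4↦3, 5↦0, 6↦10, 7↦0, 8↦3, 9↦8, 10↦4]  zeros at y ∈ {5, 7}
  x = 1: [0↦4, 1↦6, 2↦10, 3↦5, 4↦2, 5↦1, 6↦2, 7↦5, 8↦10, 9↦6, 10↦4]  zeros at y ∈ ∅
  x = 2: [0↦10, 1↦3, 2↦9, 3↦6, 4↦5, 5↦6, 6↦9, 7↦3, 8↦10, 9↦8, 10↦8]  zeros at y ∈ ∅
  x = 3: [0↦9, 1↦4, 2↦1, 3↦0, 4↦1, 5↦4, 6↦9, 7↦5, 8↦3, 9↦3, 10↦5]  zeros at y ∈ {3}
  x = 4: [0↦1, 1↦9, 2↦8, 3↦9, 4↦1, 5↦6, 6↦2, 7↦0, 8↦0, 9↦2, 10↦6]  zeros at y ∈ {7, 8}
  x = 5: [0↦8, 1↦7, 2↦8, 3↦0, 4↦5, 5↦1, 6↦10, 7↦10, 8↦1, 9↦5, 10↦0]  zeros at y ∈ {3, 10}
  x = 6: [0↦8, 1↦9, 2↦1, 3↦6, 4↦2, 5↦0, 6↦0, 7↦2, 8↦6, 9↦1, 10↦9]  zeros at y ∈ {5, 6}
  x = 7: [0↦1, 1↦4, 2↦9, 3↦5, 4↦3, 5↦3, 6↦5, 7↦9, 8↦4, 9↦1, 10↦0]  zeros at y ∈ {10}
  x = 8: [0↦9, 1↦3, 2↦10, 3↦8, 4↦8, 5↦10, 6↦3, 7↦9, 8↦6, 9↦5, 10↦6]  zeros at y ∈ ∅
  x = 9: [0↦10, 1↦6, 2↦4, 3↦4, 4↦6, 5↦10, 6↦5, 7↦2, 8↦1, 9↦2, 10↦5]  zeros at y ∈ ∅
  x = 10: [0↦4, 1↦2, 2↦2, 3↦4, 4↦8, 5↦3, 6↦0, 7↦10, 8↦0, 9↦3, 10↦8]  zeros at y ∈ {6, 8}
Collecting zeros: affine points = {(0, 5), (0, 7), (3, 3), (4, 7), (4, 8), (5, 3), (5, 10), (6, 5), (6, 6), (7, 10), (10, 6), (10, 8)}.
Total count |C(F_11)_aff| = 12.


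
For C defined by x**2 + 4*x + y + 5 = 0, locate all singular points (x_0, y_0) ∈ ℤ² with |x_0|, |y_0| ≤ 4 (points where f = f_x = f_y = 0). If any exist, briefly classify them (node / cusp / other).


No singular points in the scanned grid; C is smooth there.

Compute partial derivatives:
  f_x = 2*x + 4.
  f_y = 1.
f_y = 1 is a nonzero constant, so f_y never vanishes: no point (x, y) can satisfy f = f_x = f_y = 0. In particular no (x, y) ∈ {−4, ..., 4}² is singular; the curve is smooth.


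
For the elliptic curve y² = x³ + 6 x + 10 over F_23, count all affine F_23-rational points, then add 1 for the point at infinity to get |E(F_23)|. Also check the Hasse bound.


Affine points = {(3, 3), (3, 20), (4, 11), (4, 12), (5, 2), (5, 21), (6, 3), (6, 20), (7, 2), (7, 21), (8, 8), (8, 15), (10, 9), (10, 14), (11, 2), (11, 21), (12, 4), (12, 19), (13, 10), (13, 13), (14, 3), (14, 20), (15, 5), (15, 18), (16, 4), (16, 19), (18, 4), (18, 19), (21, 6), (21, 17), (22, 7), (22, 16)}; affine count = 32; |E(F_23)| = 33.

Discriminant check: Δ ∝ 4a³ + 27b² = 4·6³ + 27·10² = 4·216 + 27·100 ≡ 22 (mod 23). Nonzero ⇒ E is nonsingular.
For each x ∈ F_23, compute rhs = x³ + 6·x + 10 mod 23, then count y ∈ F_23 with y² ≡ rhs.
  x = 0: rhs = 10, matching y values: none (0 points).
  x = 1: rhs = 17, matching y values: none (0 points).
  x = 2: rhs = 7, matching y values: none (0 points).
  x = 3: rhs = 9, matching y values: 3, 20 (2 points).
  x = 4: rhs = 6, matching y values: 11, 12 (2 points).
  x = 5: rhs = 4, matching y values: 2, 21 (2 points).
  x = 6: rhs = 9, matching y values: 3, 20 (2 points).
  x = 7: rhs = 4, matching y values: 2, 21 (2 points).
  x = 8: rhs = 18, matching y values: 8, 15 (2 points).
  x = 9: rhs = 11, matching y values: none (0 points).
  x = 10: rhs = 12, matching y values: 9, 14 (2 points).
  x = 11: rhs = 4, matching y values: 2, 21 (2 points).
  x = 12: rhs = 16, matching y values: 4, 19 (2 points).
  x = 13: rhs = 8, matching y values: 10, 13 (2 points).
  x = 14: rhs = 9, matching y values: 3, 20 (2 points).
  x = 15: rhs = 2, matching y values: 5, 18 (2 points).
  x = 16: rhs = 16, matching y values: 4, 19 (2 points).
  x = 17: rhs = 11, matching y values: none (0 points).
  x = 18: rhs = 16, matching y values: 4, 19 (2 points).
  x = 19: rhs = 14, matching y values: none (0 points).
  x = 20: rhs = 11, matching y values: none (0 points).
  x = 21: rhs = 13, matching y values: 6, 17 (2 points).
  x = 22: rhs = 3, matching y values: 7, 16 (2 points).
Total affine count: 32.
Full point count |E(F_23)| = 32 + 1 = 33.
Hasse bound: |33 − (23+1)| = |9| = 9 ≤ 2√23 ≈ 9.5917 ✓.


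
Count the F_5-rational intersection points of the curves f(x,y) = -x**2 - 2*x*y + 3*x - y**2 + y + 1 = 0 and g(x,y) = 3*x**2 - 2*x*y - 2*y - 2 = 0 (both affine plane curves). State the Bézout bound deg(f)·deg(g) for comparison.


Common zeros: ∅; count = 0; Bézout bound = 4.

deg(f) = 2, deg(g) = 2, so Bézout bound = 4.
Scan x ∈ F_5. For each x, list the y ∈ F_5 with f(x, y) ≡ 0 and those with g(x, y) ≡ 0 (mod 5); the common zeros in that column are the intersection.
  x = 0: f ≡ 0 at y ∈ {3}; g ≡ 0 at y ∈ {4}; common: ∅.
  x = 1: f ≡ 0 at y ∈ ∅; g ≡ 0 at y ∈ {4}; common: ∅.
  x = 2: f ≡ 0 at y ∈ {3, 4}; g ≡ 0 at y ∈ {0}; common: ∅.
  x = 3: f ≡ 0 at y ∈ {1, 4}; g ≡ 0 at y ∈ {0}; common: ∅.
  x = 4: f ≡ 0 at y ∈ ∅; g ≡ 0 at y ∈ ∅; common: ∅.
Collecting: common zeros = ∅, so the count is 0.
Comparison with the Bézout bound: 0 ≤ 4 = deg(f)·deg(g), as expected for curves with no common component (the affine F_5-count falls short of the bound because intersections may lie at infinity, over extension fields, or carry multiplicity).


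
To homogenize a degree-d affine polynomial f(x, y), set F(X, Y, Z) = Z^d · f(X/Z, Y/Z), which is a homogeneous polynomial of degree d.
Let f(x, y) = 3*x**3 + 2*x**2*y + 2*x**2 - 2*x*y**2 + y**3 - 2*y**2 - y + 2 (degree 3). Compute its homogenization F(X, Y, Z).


F(X, Y, Z) = 3*X**3 + 2*X**2*Y + 2*X**2*Z - 2*X*Y**2 + Y**3 - 2*Y**2*Z - Y*Z**2 + 2*Z**3

deg(f) = 3.
Substitute x = X/Z, y = Y/Z into f, then multiply by Z^3.
  monomial 3·x^3·y^0 ↦ 3·X^3·Y^0·Z^0.
  monomial 2·x^2·y^1 ↦ 2·X^2·Y^1·Z^0.
  monomial 2·x^2·y^0 ↦ 2·X^2·Y^0·Z^1.
  monomial -2·x^1·y^2 ↦ -2·X^1·Y^2·Z^0.
  monomial 1·x^0·y^3 ↦ 1·X^0·Y^3·Z^0.
  monomial -2·x^0·y^2 ↦ -2·X^0·Y^2·Z^1.
  monomial -1·x^0·y^1 ↦ -1·X^0·Y^1·Z^2.
  monomial 2·x^0·y^0 ↦ 2·X^0·Y^0·Z^3.
Collecting: F(X, Y, Z) = 3*X**3 + 2*X**2*Y + 2*X**2*Z - 2*X*Y**2 + Y**3 - 2*Y**2*Z - Y*Z**2 + 2*Z**3.


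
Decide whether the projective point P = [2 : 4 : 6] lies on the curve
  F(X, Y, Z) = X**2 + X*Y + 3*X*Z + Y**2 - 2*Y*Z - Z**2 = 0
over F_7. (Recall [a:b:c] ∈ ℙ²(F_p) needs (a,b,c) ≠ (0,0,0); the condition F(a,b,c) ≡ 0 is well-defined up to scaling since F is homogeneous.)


F(2,4,6) ≡ 1 (mod 7); P is NOT on the curve.

Evaluate F(2, 4, 6) term-by-term (mod 7).
  X**2 ↦ 1·4·1·1 = 4
  X*Y ↦ 1·2·4·1 = 8
  3*X*Z ↦ 3·2·1·6 = 36
  Y**2 ↦ 1·1·16·1 = 16
  -2*Y*Z ↦ -2·1·4·6 = -48
  -Z**2 ↦ -1·1·1·36 = -36
Sum: F(2, 4, 6) = (4) + (8) + (36) + (16) + (-48) + (-36) = -20.
Reducing mod 7: -20 ≡ 1 (mod 7).
Since F(a, b, c) ≡ 1 ≠ 0 (mod 7), P does NOT lie on the curve.


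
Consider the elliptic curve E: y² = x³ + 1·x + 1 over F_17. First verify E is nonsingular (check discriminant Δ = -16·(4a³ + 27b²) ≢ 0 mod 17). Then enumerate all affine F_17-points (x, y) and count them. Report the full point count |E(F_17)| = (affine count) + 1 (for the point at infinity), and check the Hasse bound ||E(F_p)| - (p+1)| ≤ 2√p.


Affine points = {(0, 1), (0, 16), (4, 1), (4, 16), (6, 6), (6, 11), (9, 5), (9, 12), (10, 5), (10, 12), (11, 0), (13, 1), (13, 16), (15, 5), (15, 12), (16, 4), (16, 13)}; affine count = 17; |E(F_17)| = 18.

Discriminant check: Δ ∝ 4a³ + 27b² = 4·1³ + 27·1² = 4·1 + 27·1 ≡ 14 (mod 17). Nonzero ⇒ E is nonsingular.
For each x ∈ F_17, compute rhs = x³ + 1·x + 1 mod 17, then count y ∈ F_17 with y² ≡ rhs.
  x = 0: rhs = 1, matching y values: 1, 16 (2 points).
  x = 1: rhs = 3, matching y values: none (0 points).
  x = 2: rhs = 11, matching y values: none (0 points).
  x = 3: rhs = 14, matching y values: none (0 points).
  x = 4: rhs = 1, matching y values: 1, 16 (2 points).
  x = 5: rhs = 12, matching y values: none (0 points).
  x = 6: rhs = 2, matching y values: 6, 11 (2 points).
  x = 7: rhs = 11, matching y values: none (0 points).
  x = 8: rhs = 11, matching y values: none (0 points).
  x = 9: rhs = 8, matching y values: 5, 12 (2 points).
  x = 10: rhs = 8, matching y values: 5, 12 (2 points).
  x = 11: rhs = 0, matching y values: 0 (1 points).
  x = 12: rhs = 7, matching y values: none (0 points).
  x = 13: rhs = 1, matching y values: 1, 16 (2 points).
  x = 14: rhs = 5, matching y values: none (0 points).
  x = 15: rhs = 8, matching y values: 5, 12 (2 points).
  x = 16: rhs = 16, matching y values: 4, 13 (2 points).
Total affine count: 17.
Full point count |E(F_17)| = 17 + 1 = 18.
Hasse bound: |18 − (17+1)| = |0| = 0 ≤ 2√17 ≈ 8.2462 ✓.


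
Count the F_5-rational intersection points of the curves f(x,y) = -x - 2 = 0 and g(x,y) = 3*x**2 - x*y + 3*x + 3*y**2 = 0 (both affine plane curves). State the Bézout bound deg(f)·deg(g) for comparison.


Common zeros: ∅; count = 0; Bézout bound = 2.

deg(f) = 1, deg(g) = 2, so Bézout bound = 2.
Scan x ∈ F_5. For each x, list the y ∈ F_5 with f(x, y) ≡ 0 and those with g(x, y) ≡ 0 (mod 5); the common zeros in that column are the intersection.
  x = 0: f ≡ 0 at y ∈ ∅; g ≡ 0 at y ∈ {0}; common: ∅.
  x = 1: f ≡ 0 at y ∈ ∅; g ≡ 0 at y ∈ {3, 4}; common: ∅.
  x = 2: f ≡ 0 at y ∈ ∅; g ≡ 0 at y ∈ ∅; common: ∅.
  x = 3: f ≡ 0 at y ∈ {0, 1, 2, 3, 4}; g ≡ 0 at y ∈ ∅; common: ∅.
  x = 4: f ≡ 0 at y ∈ ∅; g ≡ 0 at y ∈ {0, 3}; common: ∅.
Collecting: common zeros = ∅, so the count is 0.
Comparison with the Bézout bound: 0 ≤ 2 = deg(f)·deg(g), as expected for curves with no common component (the affine F_5-count falls short of the bound because intersections may lie at infinity, over extension fields, or carry multiplicity).


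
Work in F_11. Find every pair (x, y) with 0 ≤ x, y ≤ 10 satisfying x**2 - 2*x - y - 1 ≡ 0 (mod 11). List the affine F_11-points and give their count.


Affine F_11-points: {(0, 10), (1, 9), (2, 10), (3, 2), (4, 7), (5, 3), (6, 1), (7, 1), (8, 3), (9, 7), (10, 2)}; count = 11.

For each of the 121 pairs (x, y) ∈ F_11², evaluate f(x, y) mod 11. Record the zeros.
  x = 0: [0↦10, 1↦9, 2↦8, 3↦7, 4↦6, 5↦5, 6↦4, 7↦3, 8↦2, 9↦1, 10↦0]  zeros at y ∈ {10}
  x = 1: [0↦9, 1↦8, 2↦7, 3↦6, 4↦5, 5↦4, 6↦3, 7↦2, 8↦1, 9↦0, 10↦10]  zeros at y ∈ {9}
  x = 2: [0↦10, 1↦9, 2↦8, 3↦7, 4↦6, 5↦5, 6↦4, 7↦3, 8↦2, 9↦1, 10↦0]  zeros at y ∈ {10}
  x = 3: [0↦2, 1↦1, 2↦0, 3↦10, 4↦9, 5↦8, 6↦7, 7↦6, 8↦5, 9↦4, 10↦3]  zeros at y ∈ {2}
  x = 4: [0↦7, 1↦6, 2↦5, 3↦4, 4↦3, 5↦2, 6↦1, 7↦0, 8↦10, 9↦9, 10↦8]  zeros at y ∈ {7}
  x = 5: [0↦3, 1↦2, 2↦1, 3↦0, 4↦10, 5↦9, 6↦8, 7↦7, 8↦6, 9↦5, 10↦4]  zeros at y ∈ {3}
  x = 6: [0↦1, 1↦0, 2↦10, 3↦9, 4↦8, 5↦7, 6↦6, 7↦5, 8↦4, 9↦3, 10↦2]  zeros at y ∈ {1}
  x = 7: [0↦1, 1↦0, 2↦10, 3↦9, 4↦8, 5↦7, 6↦6, 7↦5, 8↦4, 9↦3, 10↦2]  zeros at y ∈ {1}
  x = 8: [0↦3, 1↦2, 2↦1, 3↦0, 4↦10, 5↦9, 6↦8, 7↦7, 8↦6, 9↦5, 10↦4]  zeros at y ∈ {3}
  x = 9: [0↦7, 1↦6, 2↦5, 3↦4, 4↦3, 5↦2, 6↦1, 7↦0, 8↦10, 9↦9, 10↦8]  zeros at y ∈ {7}
  x = 10: [0↦2, 1↦1, 2↦0, 3↦10, 4↦9, 5↦8, 6↦7, 7↦6, 8↦5, 9↦4, 10↦3]  zeros at y ∈ {2}
Collecting zeros: affine points = {(0, 10), (1, 9), (2, 10), (3, 2), (4, 7), (5, 3), (6, 1), (7, 1), (8, 3), (9, 7), (10, 2)}.
Total count |C(F_11)_aff| = 11.


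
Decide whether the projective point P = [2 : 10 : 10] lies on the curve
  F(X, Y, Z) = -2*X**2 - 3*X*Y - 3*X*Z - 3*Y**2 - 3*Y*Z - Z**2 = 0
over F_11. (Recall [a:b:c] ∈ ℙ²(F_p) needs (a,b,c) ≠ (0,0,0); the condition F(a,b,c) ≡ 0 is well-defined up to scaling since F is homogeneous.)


F(2,10,10) ≡ 8 (mod 11); P is NOT on the curve.

Evaluate F(2, 10, 10) term-by-term (mod 11).
  -2*X**2 ↦ -2·4·1·1 = -8
  -3*X*Y ↦ -3·2·10·1 = -60
  -3*X*Z ↦ -3·2·1·10 = -60
  -3*Y**2 ↦ -3·1·100·1 = -300
  -3*Y*Z ↦ -3·1·10·10 = -300
  -Z**2 ↦ -1·1·1·100 = -100
Sum: F(2, 10, 10) = (-8) + (-60) + (-60) + (-300) + (-300) + (-100) = -828.
Reducing mod 11: -828 ≡ 8 (mod 11).
Since F(a, b, c) ≡ 8 ≠ 0 (mod 11), P does NOT lie on the curve.


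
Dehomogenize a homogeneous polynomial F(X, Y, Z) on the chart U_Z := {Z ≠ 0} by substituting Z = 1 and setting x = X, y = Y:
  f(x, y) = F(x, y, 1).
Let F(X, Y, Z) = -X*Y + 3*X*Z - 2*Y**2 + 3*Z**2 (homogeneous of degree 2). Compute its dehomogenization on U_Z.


f(x, y) = -x*y + 3*x - 2*y**2 + 3

On U_Z we set Z = 1. Each monomial c·X^i·Y^j·Z^k in F becomes c·x^i·y^j·1^k = c·x^i·y^j.
Substituting Z = 1: F(X, Y, 1) = -x*y + 3*x - 2*y**2 + 3.
Note: deg(f) ≤ deg(F) = 2; strict inequality happens when F is divisible by Z (lost terms).


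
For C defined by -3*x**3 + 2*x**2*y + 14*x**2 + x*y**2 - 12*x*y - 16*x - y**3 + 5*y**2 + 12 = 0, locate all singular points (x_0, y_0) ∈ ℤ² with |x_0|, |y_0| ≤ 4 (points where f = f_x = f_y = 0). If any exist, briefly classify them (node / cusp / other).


Singular points: {(2, 2)}; classification: cusp.

Compute partial derivatives:
  f_x = -9*x**2 + 4*x*y + 28*x + y**2 - 12*y - 16.
  f_y = 2*x**2 + 2*x*y - 12*x - 3*y**2 + 10*y.
Scan x_0 ∈ {−4, ..., 4}. For each x_0, f_y(x_0, y) is a polynomial in y; find its integer roots y ∈ {−4, ..., 4}, then test f_x and f at those candidates.
  x = -4: f_y(-4, y) = -3*y**2 + 2*y + 80; no integer root y with |y| ≤ 4.
  x = -3: f_y(-3, y) = -3*y**2 + 4*y + 54; no integer root y with |y| ≤ 4.
  x = -2: f_y(-2, y) = -3*y**2 + 6*y + 32; no integer root y with |y| ≤ 4.
  x = -1: f_y(-1, y) = -3*y**2 + 8*y + 14; no integer root y with |y| ≤ 4.
  x = 0: f_y(0, y) = -3*y**2 + 10*y; vanishes at y ∈ {0}. (0, 0): f_x = -16 ≠ 0.
  x = 1: f_y(1, y) = -3*y**2 + 12*y - 10; no integer root y with |y| ≤ 4.
  x = 2: f_y(2, y) = -3*y**2 + 14*y - 16; vanishes at y ∈ {2}. (2, 2): f_x = 0, f = 0 — SINGULAR.
  x = 3: f_y(3, y) = -3*y**2 + 16*y - 18; no integer root y with |y| ≤ 4.
  x = 4: f_y(4, y) = -3*y**2 + 18*y - 16; no integer root y with |y| ≤ 4.
Only singular point on the grid: (2, 2).
Classify: substitute x = 2 + u, y = 2 + v and expand: f = -3*u**3 + 2*u**2*v + u*v**2 - v**3 + v**2.
No constant or linear terms (consistent with a singular point). Quadratic part: v**2. Cubic part: -3*u**3 + 2*u**2*v + u*v**2 - v**3.
The quadratic part v**2 is a perfect square, so there is a single (double) tangent line v = 0, i.e. y = 2. Restricting the cubic part to that line (v = 0) leaves -3*u**3 ≠ 0, so f is not divisible by v and the branch is v² ≈ 3*u**3 to lowest order — this is a cusp.
Classification: cusp.


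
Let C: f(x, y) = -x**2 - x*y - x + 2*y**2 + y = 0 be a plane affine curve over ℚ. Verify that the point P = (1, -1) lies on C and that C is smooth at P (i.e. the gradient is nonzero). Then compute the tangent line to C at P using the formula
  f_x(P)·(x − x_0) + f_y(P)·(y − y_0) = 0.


Tangent line at P: -2*x - 4*y - 2 = 0.

Step 1: f(1, -1) = 0, so P lies on C.
Step 2: partial derivatives
  f_x(x, y) = -2*x - y - 1, f_y(x, y) = -x + 4*y + 1.
  f_x(P) = -2, f_y(P) = -4 (gradient nonzero, so P is smooth).
Step 3: tangent line at P: -2·(x − 1) + -4·(y − -1) = 0.
Expanding: -2*x - 4*y - 2 = 0.


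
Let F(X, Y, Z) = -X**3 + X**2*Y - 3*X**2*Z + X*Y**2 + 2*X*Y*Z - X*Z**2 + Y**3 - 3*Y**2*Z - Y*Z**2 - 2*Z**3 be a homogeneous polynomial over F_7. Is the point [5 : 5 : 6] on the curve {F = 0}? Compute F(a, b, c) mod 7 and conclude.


F(5,5,6) ≡ 6 (mod 7); P is NOT on the curve.

Evaluate F(5, 5, 6) term-by-term (mod 7).
  -X**3 ↦ -1·125·1·1 = -125
  X**2*Y ↦ 1·25·5·1 = 125
  -3*X**2*Z ↦ -3·25·1·6 = -450
  X*Y**2 ↦ 1·5·25·1 = 125
  2*X*Y*Z ↦ 2·5·5·6 = 300
  -X*Z**2 ↦ -1·5·1·36 = -180
  Y**3 ↦ 1·1·125·1 = 125
  -3*Y**2*Z ↦ -3·1·25·6 = -450
  -Y*Z**2 ↦ -1·1·5·36 = -180
  -2*Z**3 ↦ -2·1·1·216 = -432
Sum: F(5, 5, 6) = (-125) + (125) + (-450) + (125) + (300) + (-180) + (125) + (-450) + (-180) + (-432) = -1142.
Reducing mod 7: -1142 ≡ 6 (mod 7).
Since F(a, b, c) ≡ 6 ≠ 0 (mod 7), P does NOT lie on the curve.


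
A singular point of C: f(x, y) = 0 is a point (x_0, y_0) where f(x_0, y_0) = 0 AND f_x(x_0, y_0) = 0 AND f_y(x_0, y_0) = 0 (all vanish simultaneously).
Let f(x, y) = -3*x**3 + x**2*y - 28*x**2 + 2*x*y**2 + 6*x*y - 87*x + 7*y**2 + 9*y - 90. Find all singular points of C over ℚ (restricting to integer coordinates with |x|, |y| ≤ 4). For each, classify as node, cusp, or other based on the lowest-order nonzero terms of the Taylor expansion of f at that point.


Singular points: {(-3, 0)}; classification: node.

Compute partial derivatives:
  f_x = -9*x**2 + 2*x*y - 56*x + 2*y**2 + 6*y - 87.
  f_y = x**2 + 4*x*y + 6*x + 14*y + 9.
Scan x_0 ∈ {−4, ..., 4}. For each x_0, f_y(x_0, y) is a polynomial in y; find its integer roots y ∈ {−4, ..., 4}, then test f_x and f at those candidates.
  x = -4: f_y(-4, y) = 1 - 2*y; no integer root y with |y| ≤ 4.
  x = -3: f_y(-3, y) = 2*y; vanishes at y ∈ {0}. (-3, 0): f_x = 0, f = 0 — SINGULAR.
  x = -2: f_y(-2, y) = 6*y + 1; no integer root y with |y| ≤ 4.
  x = -1: f_y(-1, y) = 10*y + 4; no integer root y with |y| ≤ 4.
  x = 0: f_y(0, y) = 14*y + 9; no integer root y with |y| ≤ 4.
  x = 1: f_y(1, y) = 18*y + 16; no integer root y with |y| ≤ 4.
  x = 2: f_y(2, y) = 22*y + 25; no integer root y with |y| ≤ 4.
  x = 3: f_y(3, y) = 26*y + 36; no integer root y with |y| ≤ 4.
  x = 4: f_y(4, y) = 30*y + 49; no integer root y with |y| ≤ 4.
Only singular point on the grid: (-3, 0).
Classify: substitute x = -3 + u, y = 0 + v and expand: f = -3*u**3 + u**2*v - u**2 + 2*u*v**2 + v**2.
No constant or linear terms (consistent with a singular point). Quadratic part: -u**2 + v**2. Cubic part: -3*u**3 + u**2*v + 2*u*v**2.
The quadratic part v**2 - u**2 = (v − u)(v + u) splits into two distinct linear factors, so there are two distinct tangent lines y − 0 = ±(x − -3) — this is a node (ordinary double point).
Classification: node.


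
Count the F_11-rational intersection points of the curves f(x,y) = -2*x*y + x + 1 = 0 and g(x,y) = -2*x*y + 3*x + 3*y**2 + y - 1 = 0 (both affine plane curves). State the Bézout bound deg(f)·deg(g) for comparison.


Common zeros: {(5, 5), (8, 4)}; count = 2; Bézout bound = 4.

deg(f) = 2, deg(g) = 2, so Bézout bound = 4.
Scan x ∈ F_11. For each x, list the y ∈ F_11 with f(x, y) ≡ 0 and those with g(x, y) ≡ 0 (mod 11); the common zeros in that column are the intersection.
  x = 0: f ≡ 0 at y ∈ ∅; g ≡ 0 at y ∈ ∅; common: ∅.
  x = 1: f ≡ 0 at y ∈ {1}; g ≡ 0 at y ∈ ∅; common: ∅.
  x = 2: f ≡ 0 at y ∈ {9}; g ≡ 0 at y ∈ {2, 10}; common: ∅.
  x = 3: f ≡ 0 at y ∈ {8}; g ≡ 0 at y ∈ ∅; common: ∅.
  x = 4: f ≡ 0 at y ∈ {2}; g ≡ 0 at y ∈ {0, 6}; common: ∅.
  x = 5: f ≡ 0 at y ∈ {5}; g ≡ 0 at y ∈ {5, 9}; common: {5}.
  x = 6: f ≡ 0 at y ∈ {7}; g ≡ 0 at y ∈ {3, 8}; common: ∅.
  x = 7: f ≡ 0 at y ∈ {10}; g ≡ 0 at y ∈ ∅; common: ∅.
  x = 8: f ≡ 0 at y ∈ {4}; g ≡ 0 at y ∈ {1, 4}; common: {4}.
  x = 9: f ≡ 0 at y ∈ {3}; g ≡ 0 at y ∈ ∅; common: ∅.
  x = 10: f ≡ 0 at y ∈ {0}; g ≡ 0 at y ∈ ∅; common: ∅.
Collecting: common zeros = {(5, 5), (8, 4)}, so the count is 2.
Comparison with the Bézout bound: 2 ≤ 4 = deg(f)·deg(g), as expected for curves with no common component (the affine F_11-count falls short of the bound because intersections may lie at infinity, over extension fields, or carry multiplicity).


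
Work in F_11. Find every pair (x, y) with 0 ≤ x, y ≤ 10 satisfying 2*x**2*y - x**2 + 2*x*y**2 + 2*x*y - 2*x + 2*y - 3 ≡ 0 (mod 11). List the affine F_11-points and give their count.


Affine F_11-points: {(0, 7), (2, 0), (2, 2), (7, 0), (7, 6)}; count = 5.

For each of the 121 pairs (x, y) ∈ F_11², evaluate f(x, y) mod 11. Record the zeros.
  x = 0: [0↦8, 1↦10, 2↦1, 3↦3, 4↦5, 5↦7, 6↦9, 7↦0, 8↦2, 9↦4, 10↦6]  zeros at y ∈ {7}
  x = 1: [0↦5, 1↦2, 2↦3, 3↦8, 4↦6, 5↦8, 6↦3, 7↦2, 8↦5, 9↦1, 10↦1]  zeros at y ∈ ∅
  x = 2: [0↦0, 1↦7, 2↦0, 3↦1, 4↦10, 5↦5, 6↦8, 7↦8, 8↦5, 9↦10, 10↦1]  zeros at y ∈ {0, 2}
  x = 3: [0↦4, 1↦3, 2↦3, 3↦4, 4↦6, 5↦9, 6↦2, 7↦7, 8↦2, 9↦9, 10↦6]  zeros at y ∈ ∅
  x = 4: [0↦6, 1↦1, 2↦1, 3↦6, 4↦5, 5↦9, 6↦7, 7↦10, 8↦7, 9↦9, 10↦5]  zeros at y ∈ ∅
  x = 5: [0↦6, 1↦1, 2↦5, 3↦7, 4↦7, 5↦5, 6↦1, 7↦6, 8↦9, 9↦10, 10↦9]  zeros at y ∈ ∅
  x = 6: [0↦4, 1↦3, 2↦4, 3↦7, 4↦1, 5↦8, 6↦6, 7↦6, 8↦8, 9↦1, 10↦7]  zeros at y ∈ ∅
  x = 7: [0↦0, 1↦7, 2↦9, 3↦6, 4↦9, 5↦7, 6↦0, 7↦10, 8↦4, 9↦4, 10↦10]  zeros at y ∈ {0, 6}
  x = 8: [0↦5, 1↦2, 2↦9, 3↦4, 4↦9, 5↦2, 6↦5, 7↦7, 8↦8, 9↦8, 10↦7]  zeros at y ∈ ∅
  x = 9: [0↦8, 1↦10, 2↦4, 3↦1, 4↦1, 5↦4, 6↦10, 7↦8, 8↦9, 9↦2, 10↦9]  zeros at y ∈ ∅
  x = 10: [0↦9, 1↦9, 2↦5, 3↦8, 4↦7, 5↦2, 6↦4, 7↦2, 8↦7, 9↦8, 10↦5]  zeros at y ∈ ∅
Collecting zeros: affine points = {(0, 7), (2, 0), (2, 2), (7, 0), (7, 6)}.
Total count |C(F_11)_aff| = 5.
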